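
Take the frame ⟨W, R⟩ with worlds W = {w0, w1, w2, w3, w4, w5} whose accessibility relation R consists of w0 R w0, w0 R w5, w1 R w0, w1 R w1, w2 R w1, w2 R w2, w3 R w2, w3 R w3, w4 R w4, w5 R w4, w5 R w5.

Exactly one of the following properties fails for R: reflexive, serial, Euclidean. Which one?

Euclidean

Reflexive: yes — every world is R-related to itself.
Serial: yes — every world has a successor (e.g. w0 R w0).
Euclidean: no — w0 R w5 and w0 R w0, but not w5 R w0.
Only Euclidean fails.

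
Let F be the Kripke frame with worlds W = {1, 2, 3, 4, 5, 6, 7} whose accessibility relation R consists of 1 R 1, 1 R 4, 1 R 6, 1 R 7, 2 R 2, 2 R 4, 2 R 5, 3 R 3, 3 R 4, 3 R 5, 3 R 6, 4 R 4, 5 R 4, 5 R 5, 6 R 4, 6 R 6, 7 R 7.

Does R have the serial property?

Yes

Serial: yes — every world has a successor (e.g. 1 R 1).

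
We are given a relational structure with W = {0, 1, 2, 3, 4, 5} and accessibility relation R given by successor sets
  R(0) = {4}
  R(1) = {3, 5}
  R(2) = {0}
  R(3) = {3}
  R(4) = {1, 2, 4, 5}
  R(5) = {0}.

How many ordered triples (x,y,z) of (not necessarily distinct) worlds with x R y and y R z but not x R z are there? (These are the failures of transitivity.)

9

Enumerating: (0,4,1), (0,4,2), (0,4,5), (1,5,0), (2,0,4), (4,1,3), (4,2,0), (4,5,0), (5,0,4).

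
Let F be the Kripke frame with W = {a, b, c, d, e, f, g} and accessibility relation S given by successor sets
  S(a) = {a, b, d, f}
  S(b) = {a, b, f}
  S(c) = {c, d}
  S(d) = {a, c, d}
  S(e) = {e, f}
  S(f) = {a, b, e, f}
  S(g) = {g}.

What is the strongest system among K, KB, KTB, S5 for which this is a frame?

KTB

Symmetric (axiom B): yes — every pair in S has its reverse in S.
Reflexive (axiom T): yes — every world is S-related to itself.
Euclidean (axiom 5): no — a S b and a S d, but not b S d.
So F validates K, KB, KTB; S5 would additionally require S to be Euclidean. The strongest is KTB.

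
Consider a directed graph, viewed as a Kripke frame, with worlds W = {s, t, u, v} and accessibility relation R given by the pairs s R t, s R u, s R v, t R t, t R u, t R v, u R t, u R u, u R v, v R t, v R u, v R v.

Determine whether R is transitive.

Yes

Transitive: yes — every two-step R-path is closed by a direct edge.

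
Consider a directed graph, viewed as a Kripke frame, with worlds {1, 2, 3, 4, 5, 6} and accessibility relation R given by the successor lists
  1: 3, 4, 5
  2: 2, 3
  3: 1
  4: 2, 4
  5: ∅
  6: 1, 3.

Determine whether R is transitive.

No

Transitive: no — 1 R 4 and 4 R 2, but not 1 R 2.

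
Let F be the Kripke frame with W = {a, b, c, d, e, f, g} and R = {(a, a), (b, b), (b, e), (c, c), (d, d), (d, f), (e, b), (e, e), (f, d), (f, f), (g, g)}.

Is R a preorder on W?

Reflexive: yes — every world is R-related to itself.
Transitive: yes — every two-step R-path is closed by a direct edge.
So R is a preorder.

Yes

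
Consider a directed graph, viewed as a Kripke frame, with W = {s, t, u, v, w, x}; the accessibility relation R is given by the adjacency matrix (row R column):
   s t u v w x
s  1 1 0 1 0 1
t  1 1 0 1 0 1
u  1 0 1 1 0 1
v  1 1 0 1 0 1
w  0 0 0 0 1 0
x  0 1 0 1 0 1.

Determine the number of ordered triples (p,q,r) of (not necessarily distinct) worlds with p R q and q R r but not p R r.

Enumerating: (u,s,t), (u,v,t), (u,x,t), (x,t,s), (x,v,s).

5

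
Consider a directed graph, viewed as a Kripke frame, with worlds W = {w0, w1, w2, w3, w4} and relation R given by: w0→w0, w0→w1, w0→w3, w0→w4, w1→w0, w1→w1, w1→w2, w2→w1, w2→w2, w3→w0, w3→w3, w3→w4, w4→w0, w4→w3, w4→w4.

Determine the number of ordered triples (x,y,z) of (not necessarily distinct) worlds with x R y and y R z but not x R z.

Enumerating: (w0,w1,w2), (w1,w0,w3), (w1,w0,w4), (w2,w1,w0), (w3,w0,w1), (w4,w0,w1).

6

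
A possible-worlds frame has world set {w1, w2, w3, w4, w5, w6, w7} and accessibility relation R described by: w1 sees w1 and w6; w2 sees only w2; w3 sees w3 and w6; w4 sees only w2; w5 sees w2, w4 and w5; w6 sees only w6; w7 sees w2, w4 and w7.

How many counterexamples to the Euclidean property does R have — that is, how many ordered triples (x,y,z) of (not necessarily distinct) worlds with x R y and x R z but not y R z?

Enumerating: (w1,w6,w1), (w3,w6,w3), (w5,w2,w4), (w5,w2,w5), (w5,w4,w4), (w5,w4,w5), (w7,w2,w4), (w7,w2,w7), (w7,w4,w4), (w7,w4,w7).

10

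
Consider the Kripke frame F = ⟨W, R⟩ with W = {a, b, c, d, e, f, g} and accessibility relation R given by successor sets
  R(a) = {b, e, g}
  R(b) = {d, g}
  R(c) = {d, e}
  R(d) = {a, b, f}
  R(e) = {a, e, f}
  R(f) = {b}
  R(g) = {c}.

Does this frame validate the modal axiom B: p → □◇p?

By correspondence theory, B is valid on a frame iff R is symmetric.
Symmetric: no — a R b but not b R a.

No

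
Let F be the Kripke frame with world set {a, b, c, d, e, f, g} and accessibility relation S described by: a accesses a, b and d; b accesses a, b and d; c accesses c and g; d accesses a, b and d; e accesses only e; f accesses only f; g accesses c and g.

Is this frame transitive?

Yes

Transitive: yes — every two-step S-path is closed by a direct edge.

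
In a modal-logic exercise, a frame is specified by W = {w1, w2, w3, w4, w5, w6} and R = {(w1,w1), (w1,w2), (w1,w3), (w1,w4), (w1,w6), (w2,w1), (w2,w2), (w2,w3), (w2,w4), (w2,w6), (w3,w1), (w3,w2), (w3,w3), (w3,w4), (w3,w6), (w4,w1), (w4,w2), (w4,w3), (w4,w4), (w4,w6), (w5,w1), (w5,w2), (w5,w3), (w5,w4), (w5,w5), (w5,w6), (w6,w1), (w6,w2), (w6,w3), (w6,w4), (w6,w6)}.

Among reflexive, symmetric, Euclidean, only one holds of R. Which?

Reflexive: yes — every world is R-related to itself.
Symmetric: no — w5 R w1 but not w1 R w5.
Euclidean: no — w5 R w1 and w5 R w5, but not w1 R w5.
Only reflexive holds.

reflexive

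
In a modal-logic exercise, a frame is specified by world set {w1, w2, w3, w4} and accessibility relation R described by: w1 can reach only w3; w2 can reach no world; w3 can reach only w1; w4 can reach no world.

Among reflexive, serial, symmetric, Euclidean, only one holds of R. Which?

Reflexive: no — w1 is not related to itself.
Serial: no — w2 has no R-successor.
Symmetric: yes — every pair in R has its reverse in R.
Euclidean: no — w1 R w3 and w1 R w3, but not w3 R w3.
Only symmetric holds.

symmetric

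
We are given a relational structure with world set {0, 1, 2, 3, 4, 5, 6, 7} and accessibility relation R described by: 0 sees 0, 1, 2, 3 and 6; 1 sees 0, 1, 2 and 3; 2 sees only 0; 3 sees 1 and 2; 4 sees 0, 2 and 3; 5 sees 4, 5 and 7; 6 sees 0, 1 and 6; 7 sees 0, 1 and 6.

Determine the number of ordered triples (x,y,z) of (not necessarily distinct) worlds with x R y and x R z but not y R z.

29

Enumerating: (0,1,6), (0,2,1), (0,2,2), (0,2,3), (0,2,6), (0,3,0), (0,3,3), (0,3,6), (0,6,2), (0,6,3), (1,2,1), (1,2,2), … and 17 more.
Total: 29.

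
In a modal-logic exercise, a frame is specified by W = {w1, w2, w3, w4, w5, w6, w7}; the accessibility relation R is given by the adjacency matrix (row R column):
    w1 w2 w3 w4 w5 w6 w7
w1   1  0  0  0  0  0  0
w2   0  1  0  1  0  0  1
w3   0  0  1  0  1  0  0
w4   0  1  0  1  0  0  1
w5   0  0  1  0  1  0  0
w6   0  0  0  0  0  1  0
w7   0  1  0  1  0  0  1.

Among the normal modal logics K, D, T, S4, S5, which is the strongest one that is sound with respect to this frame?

S5

Serial (axiom D): yes — every world has a successor (e.g. w1 R w1).
Reflexive (axiom T): yes — every world is R-related to itself.
Transitive (axiom 4): yes — every two-step R-path is closed by a direct edge.
Euclidean (axiom 5): yes — any two successors of a common world are R-related.
So F validates K, D, T, S4, S5. The strongest is S5.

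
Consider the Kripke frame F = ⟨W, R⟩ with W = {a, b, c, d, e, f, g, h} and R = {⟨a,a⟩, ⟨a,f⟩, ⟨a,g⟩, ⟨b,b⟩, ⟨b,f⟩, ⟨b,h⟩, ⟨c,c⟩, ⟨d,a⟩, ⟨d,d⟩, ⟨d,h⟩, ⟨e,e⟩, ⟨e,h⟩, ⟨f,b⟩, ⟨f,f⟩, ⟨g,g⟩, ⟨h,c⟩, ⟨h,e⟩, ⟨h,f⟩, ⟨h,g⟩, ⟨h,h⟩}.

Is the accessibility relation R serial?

Yes

Serial: yes — every world has a successor (e.g. a R a).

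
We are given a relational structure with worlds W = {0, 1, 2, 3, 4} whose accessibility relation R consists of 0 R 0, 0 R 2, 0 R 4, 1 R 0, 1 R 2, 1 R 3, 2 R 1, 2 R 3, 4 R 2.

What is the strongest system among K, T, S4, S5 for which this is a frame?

Reflexive (axiom T): no — 1 is not related to itself.
Transitive (axiom 4): no — 0 R 2 and 2 R 1, but not 0 R 1.
Euclidean (axiom 5): no — 0 R 2 and 0 R 4, but not 2 R 4.
So F validates K; T would additionally require R to be reflexive. The strongest is K.

K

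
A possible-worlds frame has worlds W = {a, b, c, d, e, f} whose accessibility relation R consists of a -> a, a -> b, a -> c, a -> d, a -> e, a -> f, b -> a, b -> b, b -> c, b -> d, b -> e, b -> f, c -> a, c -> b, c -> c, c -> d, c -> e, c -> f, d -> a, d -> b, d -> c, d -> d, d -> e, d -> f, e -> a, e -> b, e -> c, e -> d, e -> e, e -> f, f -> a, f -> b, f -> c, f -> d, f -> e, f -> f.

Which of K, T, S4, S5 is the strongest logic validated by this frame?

Reflexive (axiom T): yes — every world is R-related to itself.
Transitive (axiom 4): yes — every two-step R-path is closed by a direct edge.
Euclidean (axiom 5): yes — any two successors of a common world are R-related.
So F validates K, T, S4, S5. The strongest is S5.

S5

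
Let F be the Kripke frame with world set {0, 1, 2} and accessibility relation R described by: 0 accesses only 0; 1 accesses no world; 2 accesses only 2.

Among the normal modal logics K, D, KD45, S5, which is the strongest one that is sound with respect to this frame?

Serial (axiom D): no — 1 has no R-successor.
Euclidean (axiom 5): yes — any two successors of a common world are R-related.
Transitive (axiom 4): yes — every two-step R-path is closed by a direct edge.
Reflexive (axiom T): no — 1 is not related to itself.
So F validates K; D would additionally require R to be serial. The strongest is K.

K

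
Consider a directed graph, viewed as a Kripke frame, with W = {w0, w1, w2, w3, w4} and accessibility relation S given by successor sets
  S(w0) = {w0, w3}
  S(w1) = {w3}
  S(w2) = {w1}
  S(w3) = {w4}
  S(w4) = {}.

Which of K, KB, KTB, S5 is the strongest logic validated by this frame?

K

Symmetric (axiom B): no — w0 S w3 but not w3 S w0.
Reflexive (axiom T): no — w1 is not related to itself.
Euclidean (axiom 5): no — w0 S w3 and w0 S w0, but not w3 S w0.
So F validates K; KB would additionally require S to be symmetric. The strongest is K.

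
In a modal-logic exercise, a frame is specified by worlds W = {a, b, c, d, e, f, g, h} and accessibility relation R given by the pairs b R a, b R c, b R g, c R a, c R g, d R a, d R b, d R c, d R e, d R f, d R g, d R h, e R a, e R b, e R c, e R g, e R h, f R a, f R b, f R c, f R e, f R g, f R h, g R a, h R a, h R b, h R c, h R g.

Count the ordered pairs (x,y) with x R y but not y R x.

28

Enumerating: (b,a), (b,c), (b,g), (c,a), (c,g), (d,a), (d,b), (d,c), (d,e), (d,f), (d,g), (d,h), … and 16 more.
Total: 28.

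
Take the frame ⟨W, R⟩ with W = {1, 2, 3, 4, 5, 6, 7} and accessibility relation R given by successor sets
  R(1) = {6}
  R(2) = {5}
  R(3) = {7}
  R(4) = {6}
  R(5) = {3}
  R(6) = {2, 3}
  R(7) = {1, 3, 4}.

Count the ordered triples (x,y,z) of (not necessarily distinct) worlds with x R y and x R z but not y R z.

Enumerating: (1,6,6), (2,5,5), (3,7,7), (4,6,6), (5,3,3), (6,2,2), (6,2,3), (6,3,2), (6,3,3), (7,1,1), (7,1,3), (7,1,4), (7,3,1), (7,3,3), (7,3,4), (7,4,1), (7,4,3), (7,4,4).

18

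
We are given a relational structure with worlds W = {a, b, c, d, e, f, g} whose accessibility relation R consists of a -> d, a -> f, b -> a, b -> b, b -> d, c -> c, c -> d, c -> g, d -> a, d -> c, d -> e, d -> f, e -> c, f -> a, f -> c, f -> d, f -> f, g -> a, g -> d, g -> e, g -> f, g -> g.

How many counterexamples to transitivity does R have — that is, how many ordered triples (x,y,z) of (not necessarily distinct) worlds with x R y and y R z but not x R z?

26

Enumerating: (a,d,a), (a,d,c), (a,d,e), (a,f,a), (a,f,c), (b,a,f), (b,d,c), (b,d,e), (b,d,f), (c,d,a), (c,d,e), (c,d,f), … and 14 more.
Total: 26.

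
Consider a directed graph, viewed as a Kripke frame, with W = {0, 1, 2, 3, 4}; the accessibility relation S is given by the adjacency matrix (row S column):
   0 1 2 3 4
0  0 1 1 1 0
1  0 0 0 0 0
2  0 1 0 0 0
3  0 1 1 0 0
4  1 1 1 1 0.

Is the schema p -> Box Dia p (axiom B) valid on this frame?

No

Axiom B corresponds to the accessibility relation being symmetric.
Symmetric: no — 0 S 1 but not 1 S 0.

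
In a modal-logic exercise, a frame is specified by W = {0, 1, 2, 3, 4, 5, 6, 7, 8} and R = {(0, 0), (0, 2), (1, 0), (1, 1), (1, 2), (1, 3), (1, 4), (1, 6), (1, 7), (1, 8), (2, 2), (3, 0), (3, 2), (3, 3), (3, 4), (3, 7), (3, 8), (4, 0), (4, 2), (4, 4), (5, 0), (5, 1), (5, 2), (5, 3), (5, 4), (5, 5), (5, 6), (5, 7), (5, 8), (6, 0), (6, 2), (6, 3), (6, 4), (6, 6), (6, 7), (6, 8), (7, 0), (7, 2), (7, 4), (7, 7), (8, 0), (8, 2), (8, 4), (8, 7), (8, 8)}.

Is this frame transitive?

Yes

Transitive: yes — every two-step R-path is closed by a direct edge.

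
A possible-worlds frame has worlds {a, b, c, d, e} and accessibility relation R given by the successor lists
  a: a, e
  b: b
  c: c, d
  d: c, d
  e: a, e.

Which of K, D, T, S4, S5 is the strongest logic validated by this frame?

S5

Serial (axiom D): yes — every world has a successor (e.g. a R a).
Reflexive (axiom T): yes — every world is R-related to itself.
Transitive (axiom 4): yes — every two-step R-path is closed by a direct edge.
Euclidean (axiom 5): yes — any two successors of a common world are R-related.
So F validates K, D, T, S4, S5. The strongest is S5.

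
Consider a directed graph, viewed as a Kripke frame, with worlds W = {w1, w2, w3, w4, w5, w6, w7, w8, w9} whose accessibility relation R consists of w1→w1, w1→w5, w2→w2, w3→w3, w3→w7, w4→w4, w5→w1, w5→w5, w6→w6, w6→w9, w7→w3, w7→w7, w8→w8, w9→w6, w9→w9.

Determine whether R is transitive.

Yes

Transitive: yes — every two-step R-path is closed by a direct edge.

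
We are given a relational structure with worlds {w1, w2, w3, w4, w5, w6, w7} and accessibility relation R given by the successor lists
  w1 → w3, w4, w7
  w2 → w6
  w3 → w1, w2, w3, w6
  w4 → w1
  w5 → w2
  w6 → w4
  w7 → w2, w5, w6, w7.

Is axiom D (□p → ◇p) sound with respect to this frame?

Axiom D corresponds to the accessibility relation being serial.
Serial: yes — every world has a successor (e.g. w1 R w3).

Yes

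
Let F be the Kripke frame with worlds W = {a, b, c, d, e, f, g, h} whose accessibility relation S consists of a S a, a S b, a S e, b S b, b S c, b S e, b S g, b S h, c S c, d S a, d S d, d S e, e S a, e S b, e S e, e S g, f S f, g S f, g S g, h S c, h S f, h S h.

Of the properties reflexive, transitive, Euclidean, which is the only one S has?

Reflexive: yes — every world is S-related to itself.
Transitive: no — a S b and b S c, but not a S c.
Euclidean: no — b S c and b S e, but not c S e.
Only reflexive holds.

reflexive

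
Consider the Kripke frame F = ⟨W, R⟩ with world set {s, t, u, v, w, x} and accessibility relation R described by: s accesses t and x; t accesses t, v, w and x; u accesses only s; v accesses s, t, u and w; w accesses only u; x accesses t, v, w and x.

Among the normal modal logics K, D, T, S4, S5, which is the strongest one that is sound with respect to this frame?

D

Serial (axiom D): yes — every world has a successor (e.g. s R t).
Reflexive (axiom T): no — s is not related to itself.
Transitive (axiom 4): no — s R t and t R v, but not s R v.
Euclidean (axiom 5): no — t R v and t R x, but not v R x.
So F validates K, D; T would additionally require R to be reflexive. The strongest is D.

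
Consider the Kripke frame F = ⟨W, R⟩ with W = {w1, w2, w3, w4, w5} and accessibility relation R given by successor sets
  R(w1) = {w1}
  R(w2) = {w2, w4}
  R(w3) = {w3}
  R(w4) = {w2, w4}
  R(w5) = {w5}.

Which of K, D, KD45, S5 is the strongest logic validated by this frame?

Serial (axiom D): yes — every world has a successor (e.g. w1 R w1).
Euclidean (axiom 5): yes — any two successors of a common world are R-related.
Transitive (axiom 4): yes — every two-step R-path is closed by a direct edge.
Reflexive (axiom T): yes — every world is R-related to itself.
So F validates K, D, KD45, S5. The strongest is S5.

S5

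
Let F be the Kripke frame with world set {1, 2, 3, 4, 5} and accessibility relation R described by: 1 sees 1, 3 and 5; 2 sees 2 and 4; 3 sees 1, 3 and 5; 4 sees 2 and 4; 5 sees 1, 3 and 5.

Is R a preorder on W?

Yes

Reflexive: yes — every world is R-related to itself.
Transitive: yes — every two-step R-path is closed by a direct edge.
So R is a preorder.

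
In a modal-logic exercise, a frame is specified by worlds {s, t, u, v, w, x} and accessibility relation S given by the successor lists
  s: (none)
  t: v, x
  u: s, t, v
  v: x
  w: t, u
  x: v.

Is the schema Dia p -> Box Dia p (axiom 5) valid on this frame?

No

Axiom 5 corresponds to the accessibility relation being Euclidean.
Euclidean: no — u S s and u S t, but not s S t.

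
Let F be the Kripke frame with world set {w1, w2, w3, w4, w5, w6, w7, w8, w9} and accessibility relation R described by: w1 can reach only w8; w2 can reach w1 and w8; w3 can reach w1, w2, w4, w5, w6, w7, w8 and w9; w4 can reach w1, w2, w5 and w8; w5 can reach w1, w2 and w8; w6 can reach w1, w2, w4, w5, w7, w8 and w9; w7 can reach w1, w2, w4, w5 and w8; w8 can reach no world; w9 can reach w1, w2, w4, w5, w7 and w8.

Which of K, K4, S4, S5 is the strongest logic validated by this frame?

K4

Transitive (axiom 4): yes — every two-step R-path is closed by a direct edge.
Reflexive (axiom T): no — w1 is not related to itself.
Euclidean (axiom 5): no — w2 R w8 and w2 R w1, but not w8 R w1.
So F validates K, K4; S4 would additionally require R to be reflexive. The strongest is K4.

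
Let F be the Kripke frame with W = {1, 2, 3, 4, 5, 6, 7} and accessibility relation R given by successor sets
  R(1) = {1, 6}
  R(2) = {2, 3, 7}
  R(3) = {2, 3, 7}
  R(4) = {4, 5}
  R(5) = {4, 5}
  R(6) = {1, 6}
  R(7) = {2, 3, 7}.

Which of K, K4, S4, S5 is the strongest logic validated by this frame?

S5

Transitive (axiom 4): yes — every two-step R-path is closed by a direct edge.
Reflexive (axiom T): yes — every world is R-related to itself.
Euclidean (axiom 5): yes — any two successors of a common world are R-related.
So F validates K, K4, S4, S5. The strongest is S5.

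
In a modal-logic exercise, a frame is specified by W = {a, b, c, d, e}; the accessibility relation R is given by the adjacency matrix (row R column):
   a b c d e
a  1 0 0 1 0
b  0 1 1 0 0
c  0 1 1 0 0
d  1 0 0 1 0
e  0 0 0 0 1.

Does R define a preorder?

Yes

Reflexive: yes — every world is R-related to itself.
Transitive: yes — every two-step R-path is closed by a direct edge.
So R is a preorder.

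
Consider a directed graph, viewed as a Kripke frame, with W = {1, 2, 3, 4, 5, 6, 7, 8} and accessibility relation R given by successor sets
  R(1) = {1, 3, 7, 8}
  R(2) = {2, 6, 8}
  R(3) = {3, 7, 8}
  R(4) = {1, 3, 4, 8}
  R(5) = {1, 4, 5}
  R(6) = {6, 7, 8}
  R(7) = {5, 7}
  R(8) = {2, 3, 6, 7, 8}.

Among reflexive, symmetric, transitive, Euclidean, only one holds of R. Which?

Reflexive: yes — every world is R-related to itself.
Symmetric: no — 1 R 3 but not 3 R 1.
Transitive: no — 1 R 7 and 7 R 5, but not 1 R 5.
Euclidean: no — 1 R 7 and 1 R 3, but not 7 R 3.
Only reflexive holds.

reflexive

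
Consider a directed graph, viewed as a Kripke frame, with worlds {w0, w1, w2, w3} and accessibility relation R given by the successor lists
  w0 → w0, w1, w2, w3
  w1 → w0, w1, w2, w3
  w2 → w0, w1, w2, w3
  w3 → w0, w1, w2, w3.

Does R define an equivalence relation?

Yes

Reflexive: yes — every world is R-related to itself.
Symmetric: yes — every pair in R has its reverse in R.
Transitive: yes — every two-step R-path is closed by a direct edge.
So R is an equivalence relation.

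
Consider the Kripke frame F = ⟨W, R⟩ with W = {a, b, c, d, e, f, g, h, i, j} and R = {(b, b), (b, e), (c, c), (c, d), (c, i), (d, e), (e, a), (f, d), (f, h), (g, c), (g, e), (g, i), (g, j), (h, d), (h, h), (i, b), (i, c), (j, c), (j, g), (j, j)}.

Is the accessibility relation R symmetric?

No

Symmetric: no — b R e but not e R b.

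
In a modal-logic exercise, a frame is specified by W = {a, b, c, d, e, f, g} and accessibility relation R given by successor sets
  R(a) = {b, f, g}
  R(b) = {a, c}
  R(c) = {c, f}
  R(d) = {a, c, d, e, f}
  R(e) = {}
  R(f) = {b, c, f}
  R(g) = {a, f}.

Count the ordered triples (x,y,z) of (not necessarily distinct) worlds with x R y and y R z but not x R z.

Enumerating: (a,b,a), (a,b,c), (a,f,c), (a,g,a), (b,a,b), (b,a,f), (b,a,g), (b,c,f), (c,f,b), (d,a,b), (d,a,g), (d,f,b), (f,b,a), (g,a,b), (g,a,g), (g,f,b), (g,f,c).

17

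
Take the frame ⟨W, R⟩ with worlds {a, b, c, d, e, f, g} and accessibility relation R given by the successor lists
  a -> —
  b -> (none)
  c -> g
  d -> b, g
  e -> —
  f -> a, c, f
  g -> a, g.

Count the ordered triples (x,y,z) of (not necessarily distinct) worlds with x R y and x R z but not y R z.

11

Enumerating: (d,b,b), (d,b,g), (d,g,b), (f,a,a), (f,a,c), (f,a,f), (f,c,a), (f,c,c), (f,c,f), (g,a,a), (g,a,g).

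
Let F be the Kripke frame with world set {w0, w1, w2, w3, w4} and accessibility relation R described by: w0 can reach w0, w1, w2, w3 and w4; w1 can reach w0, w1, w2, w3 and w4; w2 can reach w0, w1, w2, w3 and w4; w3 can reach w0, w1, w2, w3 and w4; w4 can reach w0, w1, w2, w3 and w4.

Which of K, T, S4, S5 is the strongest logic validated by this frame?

S5

Reflexive (axiom T): yes — every world is R-related to itself.
Transitive (axiom 4): yes — every two-step R-path is closed by a direct edge.
Euclidean (axiom 5): yes — any two successors of a common world are R-related.
So F validates K, T, S4, S5. The strongest is S5.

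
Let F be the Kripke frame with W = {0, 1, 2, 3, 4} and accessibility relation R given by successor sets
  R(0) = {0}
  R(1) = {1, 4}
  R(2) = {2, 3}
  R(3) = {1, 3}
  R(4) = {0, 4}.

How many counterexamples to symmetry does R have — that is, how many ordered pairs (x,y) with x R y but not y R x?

Enumerating: (1,4), (2,3), (3,1), (4,0).

4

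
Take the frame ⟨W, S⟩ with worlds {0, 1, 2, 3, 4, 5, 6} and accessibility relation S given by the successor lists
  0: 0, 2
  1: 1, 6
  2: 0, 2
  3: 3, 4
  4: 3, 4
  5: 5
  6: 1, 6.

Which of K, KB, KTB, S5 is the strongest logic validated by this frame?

S5

Symmetric (axiom B): yes — every pair in S has its reverse in S.
Reflexive (axiom T): yes — every world is S-related to itself.
Euclidean (axiom 5): yes — any two successors of a common world are S-related.
So F validates K, KB, KTB, S5. The strongest is S5.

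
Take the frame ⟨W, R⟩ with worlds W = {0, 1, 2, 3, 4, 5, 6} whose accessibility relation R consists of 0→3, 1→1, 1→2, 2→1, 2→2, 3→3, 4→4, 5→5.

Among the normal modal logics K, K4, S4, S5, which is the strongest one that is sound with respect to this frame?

K4

Transitive (axiom 4): yes — every two-step R-path is closed by a direct edge.
Reflexive (axiom T): no — 0 is not related to itself.
Euclidean (axiom 5): yes — any two successors of a common world are R-related.
So F validates K, K4; S4 would additionally require R to be reflexive. The strongest is K4.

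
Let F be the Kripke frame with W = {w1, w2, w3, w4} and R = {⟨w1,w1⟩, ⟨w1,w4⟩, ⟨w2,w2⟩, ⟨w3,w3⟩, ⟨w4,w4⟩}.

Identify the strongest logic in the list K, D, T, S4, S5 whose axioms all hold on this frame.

Serial (axiom D): yes — every world has a successor (e.g. w1 R w1).
Reflexive (axiom T): yes — every world is R-related to itself.
Transitive (axiom 4): yes — every two-step R-path is closed by a direct edge.
Euclidean (axiom 5): no — w1 R w4 and w1 R w1, but not w4 R w1.
So F validates K, D, T, S4; S5 would additionally require R to be Euclidean. The strongest is S4.

S4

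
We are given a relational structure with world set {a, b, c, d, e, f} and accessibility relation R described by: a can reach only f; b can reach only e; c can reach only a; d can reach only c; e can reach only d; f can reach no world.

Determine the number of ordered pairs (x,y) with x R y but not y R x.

5

Enumerating: (a,f), (b,e), (c,a), (d,c), (e,d).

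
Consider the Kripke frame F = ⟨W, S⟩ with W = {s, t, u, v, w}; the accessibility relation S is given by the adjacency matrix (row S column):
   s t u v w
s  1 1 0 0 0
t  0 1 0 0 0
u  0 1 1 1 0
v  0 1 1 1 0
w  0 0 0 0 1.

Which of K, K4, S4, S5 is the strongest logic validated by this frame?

S4

Transitive (axiom 4): yes — every two-step S-path is closed by a direct edge.
Reflexive (axiom T): yes — every world is S-related to itself.
Euclidean (axiom 5): no — u S t and u S v, but not t S v.
So F validates K, K4, S4; S5 would additionally require S to be Euclidean. The strongest is S4.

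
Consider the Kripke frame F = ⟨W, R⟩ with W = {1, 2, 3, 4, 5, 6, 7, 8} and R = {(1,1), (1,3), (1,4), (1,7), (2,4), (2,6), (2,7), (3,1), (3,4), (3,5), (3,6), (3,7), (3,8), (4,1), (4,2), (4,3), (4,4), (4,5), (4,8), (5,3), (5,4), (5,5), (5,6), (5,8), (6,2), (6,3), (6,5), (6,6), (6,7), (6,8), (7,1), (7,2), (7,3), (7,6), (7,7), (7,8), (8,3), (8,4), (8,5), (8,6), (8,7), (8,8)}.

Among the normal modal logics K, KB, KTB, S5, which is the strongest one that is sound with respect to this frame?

Symmetric (axiom B): yes — every pair in R has its reverse in R.
Reflexive (axiom T): no — 2 is not related to itself.
Euclidean (axiom 5): no — 1 R 4 and 1 R 7, but not 4 R 7.
So F validates K, KB; KTB would additionally require R to be reflexive. The strongest is KB.

KB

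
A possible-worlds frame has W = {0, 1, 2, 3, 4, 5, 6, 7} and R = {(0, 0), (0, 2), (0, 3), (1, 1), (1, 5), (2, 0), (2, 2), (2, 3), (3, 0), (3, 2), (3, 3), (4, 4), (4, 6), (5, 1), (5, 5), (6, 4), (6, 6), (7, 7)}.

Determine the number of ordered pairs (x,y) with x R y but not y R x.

0

R is symmetric; there are no such tuples.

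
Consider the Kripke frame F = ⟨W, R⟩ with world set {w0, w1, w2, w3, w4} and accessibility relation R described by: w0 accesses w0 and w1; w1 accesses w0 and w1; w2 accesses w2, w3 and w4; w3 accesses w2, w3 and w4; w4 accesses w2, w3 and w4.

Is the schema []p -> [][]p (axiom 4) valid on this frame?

Yes

The schema 4 characterises exactly the transitive frames.
Transitive: yes — every two-step R-path is closed by a direct edge.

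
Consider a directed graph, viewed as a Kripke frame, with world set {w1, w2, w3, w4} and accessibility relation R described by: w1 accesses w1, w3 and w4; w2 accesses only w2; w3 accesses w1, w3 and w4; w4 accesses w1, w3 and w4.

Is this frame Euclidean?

Yes

Euclidean: yes — any two successors of a common world are R-related.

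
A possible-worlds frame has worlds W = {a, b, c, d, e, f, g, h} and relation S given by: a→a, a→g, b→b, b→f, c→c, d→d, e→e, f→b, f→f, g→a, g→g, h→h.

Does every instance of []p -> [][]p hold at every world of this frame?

The schema 4 characterises exactly the transitive frames.
Transitive: yes — every two-step S-path is closed by a direct edge.

Yes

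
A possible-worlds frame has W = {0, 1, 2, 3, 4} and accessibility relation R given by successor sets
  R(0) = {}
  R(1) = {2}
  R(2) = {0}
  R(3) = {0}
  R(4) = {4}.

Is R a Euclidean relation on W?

No

Euclidean: no — 1 R 2 and 1 R 2, but not 2 R 2.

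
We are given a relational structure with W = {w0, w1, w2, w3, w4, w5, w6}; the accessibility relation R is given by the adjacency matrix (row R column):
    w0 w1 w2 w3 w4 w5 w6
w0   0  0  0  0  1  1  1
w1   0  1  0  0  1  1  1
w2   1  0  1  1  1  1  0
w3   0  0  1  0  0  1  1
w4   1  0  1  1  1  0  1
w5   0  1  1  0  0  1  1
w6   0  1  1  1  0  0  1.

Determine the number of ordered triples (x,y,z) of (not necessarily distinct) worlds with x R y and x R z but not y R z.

40

Enumerating: (w0,w4,w5), (w0,w5,w4), (w0,w6,w4), (w0,w6,w5), (w1,w4,w1), (w1,w4,w5), (w1,w5,w4), (w1,w6,w4), (w1,w6,w5), (w2,w0,w0), (w2,w0,w2), (w2,w0,w3), … and 28 more.
Total: 40.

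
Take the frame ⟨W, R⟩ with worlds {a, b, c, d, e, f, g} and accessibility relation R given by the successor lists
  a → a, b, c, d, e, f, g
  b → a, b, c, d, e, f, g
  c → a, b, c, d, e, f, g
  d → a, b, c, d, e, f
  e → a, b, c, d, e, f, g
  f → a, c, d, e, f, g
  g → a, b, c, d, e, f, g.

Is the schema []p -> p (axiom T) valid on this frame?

Yes

The schema T characterises exactly the reflexive frames.
Reflexive: yes — every world is R-related to itself.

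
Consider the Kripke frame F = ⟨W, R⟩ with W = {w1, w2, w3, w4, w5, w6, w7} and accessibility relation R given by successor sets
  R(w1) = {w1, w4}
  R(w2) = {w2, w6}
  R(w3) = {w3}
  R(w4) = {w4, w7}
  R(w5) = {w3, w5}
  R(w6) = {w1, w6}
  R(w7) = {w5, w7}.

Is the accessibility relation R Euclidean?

Euclidean: no — w1 R w4 and w1 R w1, but not w4 R w1.

No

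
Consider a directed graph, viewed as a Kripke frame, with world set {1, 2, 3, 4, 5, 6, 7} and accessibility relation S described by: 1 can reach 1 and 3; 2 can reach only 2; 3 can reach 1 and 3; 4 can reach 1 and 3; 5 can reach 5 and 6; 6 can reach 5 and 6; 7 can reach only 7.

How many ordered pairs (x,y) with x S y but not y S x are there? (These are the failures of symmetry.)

Enumerating: (4,1), (4,3).

2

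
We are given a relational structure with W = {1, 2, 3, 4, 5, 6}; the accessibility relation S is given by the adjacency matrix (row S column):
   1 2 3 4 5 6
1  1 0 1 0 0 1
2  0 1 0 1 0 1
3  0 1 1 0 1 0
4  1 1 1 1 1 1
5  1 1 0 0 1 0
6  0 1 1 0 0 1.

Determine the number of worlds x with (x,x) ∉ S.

0

S is reflexive; there are no such worlds.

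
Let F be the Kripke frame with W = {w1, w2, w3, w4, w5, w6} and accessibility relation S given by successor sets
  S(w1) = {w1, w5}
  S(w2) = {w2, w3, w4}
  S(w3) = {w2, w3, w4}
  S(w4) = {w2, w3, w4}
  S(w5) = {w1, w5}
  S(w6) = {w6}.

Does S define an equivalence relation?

Yes

Reflexive: yes — every world is S-related to itself.
Symmetric: yes — every pair in S has its reverse in S.
Transitive: yes — every two-step S-path is closed by a direct edge.
So S is an equivalence relation.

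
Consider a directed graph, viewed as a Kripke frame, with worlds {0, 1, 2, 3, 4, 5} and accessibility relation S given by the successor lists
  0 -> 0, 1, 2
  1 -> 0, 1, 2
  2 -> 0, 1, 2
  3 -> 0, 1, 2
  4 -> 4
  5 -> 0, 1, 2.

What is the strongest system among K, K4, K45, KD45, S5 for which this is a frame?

KD45

Transitive (axiom 4): yes — every two-step S-path is closed by a direct edge.
Euclidean (axiom 5): yes — any two successors of a common world are S-related.
Serial (axiom D): yes — every world has a successor (e.g. 0 S 0).
Reflexive (axiom T): no — 3 is not related to itself.
So F validates K, K4, K45, KD45; S5 would additionally require S to be reflexive. The strongest is KD45.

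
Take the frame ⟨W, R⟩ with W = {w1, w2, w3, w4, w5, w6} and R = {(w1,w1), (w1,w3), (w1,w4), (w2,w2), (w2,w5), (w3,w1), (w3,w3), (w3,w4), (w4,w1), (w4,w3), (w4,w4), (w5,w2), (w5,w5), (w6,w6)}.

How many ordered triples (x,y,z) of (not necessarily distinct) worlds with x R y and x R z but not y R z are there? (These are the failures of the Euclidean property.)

0

R is Euclidean; there are no such tuples.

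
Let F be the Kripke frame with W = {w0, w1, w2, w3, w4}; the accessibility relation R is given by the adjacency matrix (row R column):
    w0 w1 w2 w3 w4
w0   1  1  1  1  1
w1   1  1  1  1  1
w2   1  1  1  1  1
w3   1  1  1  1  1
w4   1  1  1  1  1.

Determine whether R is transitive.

Yes

Transitive: yes — every two-step R-path is closed by a direct edge.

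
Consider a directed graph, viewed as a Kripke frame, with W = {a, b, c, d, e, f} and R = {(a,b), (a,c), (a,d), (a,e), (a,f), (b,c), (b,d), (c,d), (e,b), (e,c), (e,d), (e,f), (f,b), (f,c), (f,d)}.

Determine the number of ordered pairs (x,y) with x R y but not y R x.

15

Enumerating: (a,b), (a,c), (a,d), (a,e), (a,f), (b,c), (b,d), (c,d), (e,b), (e,c), (e,d), (e,f), (f,b), (f,c), (f,d).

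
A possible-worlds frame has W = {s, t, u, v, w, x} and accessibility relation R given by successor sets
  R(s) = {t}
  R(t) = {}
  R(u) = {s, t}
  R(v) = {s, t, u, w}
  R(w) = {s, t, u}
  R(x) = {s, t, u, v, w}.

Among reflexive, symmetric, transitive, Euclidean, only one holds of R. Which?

transitive

Reflexive: no — s is not related to itself.
Symmetric: no — s R t but not t R s.
Transitive: yes — every two-step R-path is closed by a direct edge.
Euclidean: no — u R t and u R s, but not t R s.
Only transitive holds.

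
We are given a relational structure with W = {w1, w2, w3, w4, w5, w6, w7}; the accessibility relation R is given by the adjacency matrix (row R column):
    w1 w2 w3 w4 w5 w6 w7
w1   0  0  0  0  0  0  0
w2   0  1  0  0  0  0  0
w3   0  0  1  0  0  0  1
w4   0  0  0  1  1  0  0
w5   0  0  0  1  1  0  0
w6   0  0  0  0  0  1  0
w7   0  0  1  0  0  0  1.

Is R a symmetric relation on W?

Yes

Symmetric: yes — every pair in R has its reverse in R.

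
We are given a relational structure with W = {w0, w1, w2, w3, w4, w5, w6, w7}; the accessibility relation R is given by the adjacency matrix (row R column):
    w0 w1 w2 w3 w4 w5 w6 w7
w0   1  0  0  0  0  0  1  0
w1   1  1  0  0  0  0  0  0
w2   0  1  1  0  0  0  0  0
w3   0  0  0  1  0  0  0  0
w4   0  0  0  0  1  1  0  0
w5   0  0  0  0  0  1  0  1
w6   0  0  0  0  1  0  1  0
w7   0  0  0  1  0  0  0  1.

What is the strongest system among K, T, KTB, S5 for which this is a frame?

T

Reflexive (axiom T): yes — every world is R-related to itself.
Symmetric (axiom B): no — w0 R w6 but not w6 R w0.
Euclidean (axiom 5): no — w0 R w6 and w0 R w0, but not w6 R w0.
So F validates K, T; KTB would additionally require R to be symmetric. The strongest is T.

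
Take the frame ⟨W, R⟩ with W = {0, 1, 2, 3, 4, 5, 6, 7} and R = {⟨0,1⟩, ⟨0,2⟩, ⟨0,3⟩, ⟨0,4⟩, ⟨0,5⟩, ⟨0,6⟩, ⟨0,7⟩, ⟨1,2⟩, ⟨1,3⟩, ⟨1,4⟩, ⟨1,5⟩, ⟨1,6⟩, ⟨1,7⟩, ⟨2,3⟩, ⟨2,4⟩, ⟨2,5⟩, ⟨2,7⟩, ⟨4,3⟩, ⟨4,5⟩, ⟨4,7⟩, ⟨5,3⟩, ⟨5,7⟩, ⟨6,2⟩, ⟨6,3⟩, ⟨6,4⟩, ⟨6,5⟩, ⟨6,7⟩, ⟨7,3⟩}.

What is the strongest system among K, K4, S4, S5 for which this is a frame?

K4

Transitive (axiom 4): yes — every two-step R-path is closed by a direct edge.
Reflexive (axiom T): no — 0 is not related to itself.
Euclidean (axiom 5): no — 0 R 2 and 0 R 1, but not 2 R 1.
So F validates K, K4; S4 would additionally require R to be reflexive. The strongest is K4.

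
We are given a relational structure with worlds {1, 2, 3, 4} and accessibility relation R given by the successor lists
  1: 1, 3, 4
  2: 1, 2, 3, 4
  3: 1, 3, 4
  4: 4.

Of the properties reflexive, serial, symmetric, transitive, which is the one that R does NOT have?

Reflexive: yes — every world is R-related to itself.
Serial: yes — every world has a successor (e.g. 1 R 1).
Symmetric: no — 1 R 4 but not 4 R 1.
Transitive: yes — every two-step R-path is closed by a direct edge.
Only symmetric fails.

symmetric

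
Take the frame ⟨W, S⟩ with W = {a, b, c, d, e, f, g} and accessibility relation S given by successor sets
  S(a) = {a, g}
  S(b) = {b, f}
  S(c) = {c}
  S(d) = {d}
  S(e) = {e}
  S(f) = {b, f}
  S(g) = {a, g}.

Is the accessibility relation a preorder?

Reflexive: yes — every world is S-related to itself.
Transitive: yes — every two-step S-path is closed by a direct edge.
So S is a preorder.

Yes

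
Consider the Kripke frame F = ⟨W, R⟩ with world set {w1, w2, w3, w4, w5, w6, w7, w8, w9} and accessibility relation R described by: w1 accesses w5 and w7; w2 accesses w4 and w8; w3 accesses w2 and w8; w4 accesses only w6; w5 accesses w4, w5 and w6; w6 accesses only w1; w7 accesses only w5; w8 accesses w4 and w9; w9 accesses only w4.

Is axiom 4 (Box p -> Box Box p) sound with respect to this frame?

By correspondence theory, 4 is valid on a frame iff R is transitive.
Transitive: no — w1 R w5 and w5 R w4, but not w1 R w4.

No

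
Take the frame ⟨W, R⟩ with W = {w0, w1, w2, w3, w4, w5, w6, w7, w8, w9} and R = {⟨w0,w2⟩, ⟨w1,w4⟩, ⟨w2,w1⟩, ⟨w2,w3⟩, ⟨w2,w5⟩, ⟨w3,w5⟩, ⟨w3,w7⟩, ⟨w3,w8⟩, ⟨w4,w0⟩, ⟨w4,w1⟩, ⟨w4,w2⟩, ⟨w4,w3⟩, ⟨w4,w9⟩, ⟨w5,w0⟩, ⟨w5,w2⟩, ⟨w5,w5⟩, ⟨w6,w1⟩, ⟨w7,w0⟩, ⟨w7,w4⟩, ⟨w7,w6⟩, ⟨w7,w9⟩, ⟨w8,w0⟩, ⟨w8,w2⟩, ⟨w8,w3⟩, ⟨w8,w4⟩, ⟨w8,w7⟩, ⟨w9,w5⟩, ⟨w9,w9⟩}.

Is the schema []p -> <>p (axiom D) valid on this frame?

Yes

The schema D characterises exactly the serial frames.
Serial: yes — every world has a successor (e.g. w0 R w2).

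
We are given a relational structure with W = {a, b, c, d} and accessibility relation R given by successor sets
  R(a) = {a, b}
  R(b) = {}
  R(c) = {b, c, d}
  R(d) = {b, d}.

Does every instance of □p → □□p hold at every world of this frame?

Yes

Axiom 4 corresponds to the accessibility relation being transitive.
Transitive: yes — every two-step R-path is closed by a direct edge.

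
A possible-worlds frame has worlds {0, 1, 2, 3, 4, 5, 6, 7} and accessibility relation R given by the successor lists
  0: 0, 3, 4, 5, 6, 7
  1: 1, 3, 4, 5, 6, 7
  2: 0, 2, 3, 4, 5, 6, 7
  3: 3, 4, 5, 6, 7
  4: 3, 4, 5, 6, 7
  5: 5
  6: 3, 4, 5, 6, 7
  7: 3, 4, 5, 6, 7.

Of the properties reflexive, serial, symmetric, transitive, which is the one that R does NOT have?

symmetric

Reflexive: yes — every world is R-related to itself.
Serial: yes — every world has a successor (e.g. 0 R 0).
Symmetric: no — 0 R 3 but not 3 R 0.
Transitive: yes — every two-step R-path is closed by a direct edge.
Only symmetric fails.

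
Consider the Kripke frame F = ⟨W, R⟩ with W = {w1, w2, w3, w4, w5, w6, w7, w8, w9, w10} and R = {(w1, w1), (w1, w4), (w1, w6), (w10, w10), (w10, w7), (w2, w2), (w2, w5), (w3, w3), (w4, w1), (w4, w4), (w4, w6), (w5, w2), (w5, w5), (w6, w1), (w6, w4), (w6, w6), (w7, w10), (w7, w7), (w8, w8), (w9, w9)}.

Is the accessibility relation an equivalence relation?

Yes

Reflexive: yes — every world is R-related to itself.
Symmetric: yes — every pair in R has its reverse in R.
Transitive: yes — every two-step R-path is closed by a direct edge.
So R is an equivalence relation.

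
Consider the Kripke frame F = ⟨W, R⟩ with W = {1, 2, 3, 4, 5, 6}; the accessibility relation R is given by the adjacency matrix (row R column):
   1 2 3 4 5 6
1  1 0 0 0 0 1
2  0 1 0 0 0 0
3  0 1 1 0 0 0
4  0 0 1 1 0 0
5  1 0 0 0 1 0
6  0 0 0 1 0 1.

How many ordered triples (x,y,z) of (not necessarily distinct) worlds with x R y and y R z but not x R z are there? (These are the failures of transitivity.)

Enumerating: (1,6,4), (4,3,2), (5,1,6), (6,4,3).

4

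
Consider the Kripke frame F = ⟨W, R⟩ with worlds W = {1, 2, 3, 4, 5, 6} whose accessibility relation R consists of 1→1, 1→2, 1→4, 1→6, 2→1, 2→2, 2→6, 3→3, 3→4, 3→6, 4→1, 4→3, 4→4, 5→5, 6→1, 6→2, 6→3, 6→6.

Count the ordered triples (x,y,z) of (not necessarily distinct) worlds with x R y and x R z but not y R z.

12

Enumerating: (1,2,4), (1,4,2), (1,4,6), (1,6,4), (3,4,6), (3,6,4), (4,1,3), (4,3,1), (6,1,3), (6,2,3), (6,3,1), (6,3,2).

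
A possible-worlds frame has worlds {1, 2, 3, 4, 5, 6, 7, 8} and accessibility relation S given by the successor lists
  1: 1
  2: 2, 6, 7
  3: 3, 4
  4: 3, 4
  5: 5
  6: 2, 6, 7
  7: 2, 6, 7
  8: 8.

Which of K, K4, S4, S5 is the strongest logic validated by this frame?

Transitive (axiom 4): yes — every two-step S-path is closed by a direct edge.
Reflexive (axiom T): yes — every world is S-related to itself.
Euclidean (axiom 5): yes — any two successors of a common world are S-related.
So F validates K, K4, S4, S5. The strongest is S5.

S5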